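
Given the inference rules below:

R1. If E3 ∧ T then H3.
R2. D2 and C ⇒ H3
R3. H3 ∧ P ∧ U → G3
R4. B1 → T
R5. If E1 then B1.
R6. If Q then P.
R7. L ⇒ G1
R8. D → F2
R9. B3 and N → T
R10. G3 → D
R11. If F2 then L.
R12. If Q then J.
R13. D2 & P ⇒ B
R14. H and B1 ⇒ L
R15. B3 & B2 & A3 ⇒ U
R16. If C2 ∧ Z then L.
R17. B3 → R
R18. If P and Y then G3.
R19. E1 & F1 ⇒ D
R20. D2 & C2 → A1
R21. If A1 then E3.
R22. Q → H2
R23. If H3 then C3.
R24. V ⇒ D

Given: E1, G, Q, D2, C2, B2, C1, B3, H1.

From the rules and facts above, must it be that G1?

Forward chaining from the given facts derives: B1, P, J, B, R, A1, E3, H2, T, H3, C3.
The only rule concluding G1 is R7, which needs L; that is never established.

No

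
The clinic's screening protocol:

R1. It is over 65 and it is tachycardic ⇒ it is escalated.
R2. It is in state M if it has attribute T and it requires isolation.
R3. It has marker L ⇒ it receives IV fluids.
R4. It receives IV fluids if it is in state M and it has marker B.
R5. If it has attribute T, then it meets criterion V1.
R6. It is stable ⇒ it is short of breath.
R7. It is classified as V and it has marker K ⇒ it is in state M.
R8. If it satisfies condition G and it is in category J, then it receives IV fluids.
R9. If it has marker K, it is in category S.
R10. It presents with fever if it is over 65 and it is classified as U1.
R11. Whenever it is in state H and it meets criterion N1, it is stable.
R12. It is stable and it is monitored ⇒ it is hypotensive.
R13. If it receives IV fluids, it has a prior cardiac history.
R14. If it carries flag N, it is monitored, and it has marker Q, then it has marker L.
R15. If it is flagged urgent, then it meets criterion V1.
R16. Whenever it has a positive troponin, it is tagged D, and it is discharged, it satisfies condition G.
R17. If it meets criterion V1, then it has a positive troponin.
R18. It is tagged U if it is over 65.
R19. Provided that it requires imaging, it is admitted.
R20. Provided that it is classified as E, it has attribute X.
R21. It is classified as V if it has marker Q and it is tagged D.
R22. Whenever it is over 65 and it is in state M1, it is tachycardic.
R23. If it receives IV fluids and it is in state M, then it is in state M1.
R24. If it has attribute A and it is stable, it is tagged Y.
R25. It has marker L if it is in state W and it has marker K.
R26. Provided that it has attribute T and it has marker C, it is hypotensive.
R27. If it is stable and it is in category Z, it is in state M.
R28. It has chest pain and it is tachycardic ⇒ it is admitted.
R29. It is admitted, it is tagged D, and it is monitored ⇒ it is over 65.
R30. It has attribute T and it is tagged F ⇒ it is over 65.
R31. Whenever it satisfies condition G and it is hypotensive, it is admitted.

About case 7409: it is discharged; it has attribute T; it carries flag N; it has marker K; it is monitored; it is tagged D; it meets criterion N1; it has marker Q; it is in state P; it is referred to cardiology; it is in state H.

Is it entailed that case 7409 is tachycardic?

Yes

By R5 (it has attribute T): it meets criterion V1.
By R11 (it is in state H, it meets criterion N1): it is stable.
By R12 (it is stable, it is monitored): it is hypotensive.
By R14 (it carries flag N, it is monitored, it has marker Q): it has marker L.
By R17 (it meets criterion V1): it has a positive troponin.
By R21 (it has marker Q, it is tagged D): it is classified as V.
By R3 (it has marker L): it receives IV fluids.
By R7 (it is classified as V, it has marker K): it is in state M.
By R16 (it has a positive troponin, it is tagged D, it is discharged): it satisfies condition G.
By R23 (it receives IV fluids, it is in state M): it is in state M1.
By R31 (it satisfies condition G, it is hypotensive): it is admitted.
By R29 (it is admitted, it is tagged D, it is monitored): it is over 65.
By R22 (it is over 65, it is in state M1): it is tachycardic.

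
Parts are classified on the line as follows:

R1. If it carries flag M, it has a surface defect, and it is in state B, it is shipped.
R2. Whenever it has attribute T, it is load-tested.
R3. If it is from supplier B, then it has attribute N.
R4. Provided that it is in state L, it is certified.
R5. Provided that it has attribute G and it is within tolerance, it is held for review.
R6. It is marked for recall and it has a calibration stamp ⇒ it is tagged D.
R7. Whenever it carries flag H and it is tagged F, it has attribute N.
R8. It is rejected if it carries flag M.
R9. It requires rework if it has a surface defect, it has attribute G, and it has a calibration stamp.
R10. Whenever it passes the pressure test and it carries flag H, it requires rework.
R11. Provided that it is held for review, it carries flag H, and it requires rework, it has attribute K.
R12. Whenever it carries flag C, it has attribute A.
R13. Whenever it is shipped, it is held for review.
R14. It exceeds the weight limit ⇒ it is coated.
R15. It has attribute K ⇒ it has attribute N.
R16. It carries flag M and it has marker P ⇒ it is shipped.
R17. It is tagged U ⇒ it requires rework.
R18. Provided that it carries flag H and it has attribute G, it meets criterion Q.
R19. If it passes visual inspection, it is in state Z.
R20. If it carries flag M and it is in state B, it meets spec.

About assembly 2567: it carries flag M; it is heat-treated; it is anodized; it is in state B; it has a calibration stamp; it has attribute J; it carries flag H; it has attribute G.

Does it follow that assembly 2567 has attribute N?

No

Forward chaining from the given facts derives: is rejected, meets criterion Q, meets spec.
Rules concluding "it has attribute N": R3 needs "it is from supplier B"; R7 needs "it is tagged F"; R15 needs "it has attribute K" — none of these are established.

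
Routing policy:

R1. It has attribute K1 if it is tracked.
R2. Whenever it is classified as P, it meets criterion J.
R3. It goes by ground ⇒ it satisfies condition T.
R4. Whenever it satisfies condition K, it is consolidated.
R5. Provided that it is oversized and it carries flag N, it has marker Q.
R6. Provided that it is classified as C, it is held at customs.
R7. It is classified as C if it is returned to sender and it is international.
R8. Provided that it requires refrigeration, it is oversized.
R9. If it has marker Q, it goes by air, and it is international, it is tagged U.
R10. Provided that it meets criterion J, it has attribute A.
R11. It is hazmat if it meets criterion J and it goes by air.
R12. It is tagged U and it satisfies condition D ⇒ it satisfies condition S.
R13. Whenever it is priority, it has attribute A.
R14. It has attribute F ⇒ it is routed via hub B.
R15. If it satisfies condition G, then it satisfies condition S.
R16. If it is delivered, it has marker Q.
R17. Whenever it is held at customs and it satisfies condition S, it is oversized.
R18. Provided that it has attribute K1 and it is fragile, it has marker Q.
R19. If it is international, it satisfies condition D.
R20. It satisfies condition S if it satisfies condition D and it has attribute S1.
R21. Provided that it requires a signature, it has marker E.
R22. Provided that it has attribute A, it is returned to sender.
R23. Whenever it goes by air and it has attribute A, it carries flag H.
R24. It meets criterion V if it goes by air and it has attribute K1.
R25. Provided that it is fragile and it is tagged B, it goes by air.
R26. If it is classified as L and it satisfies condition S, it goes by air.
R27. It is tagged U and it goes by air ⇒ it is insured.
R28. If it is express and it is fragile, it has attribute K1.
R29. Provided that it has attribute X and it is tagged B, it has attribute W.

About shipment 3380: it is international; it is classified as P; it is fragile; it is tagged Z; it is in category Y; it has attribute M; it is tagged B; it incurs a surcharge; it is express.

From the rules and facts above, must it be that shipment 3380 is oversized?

Yes

By R2 (it is classified as P): it meets criterion J.
By R10 (it meets criterion J): it has attribute A.
By R19 (it is international): it satisfies condition D.
By R22 (it has attribute A): it is returned to sender.
By R25 (it is fragile, it is tagged B): it goes by air.
By R28 (it is express, it is fragile): it has attribute K1.
By R7 (it is returned to sender, it is international): it is classified as C.
By R18 (it has attribute K1, it is fragile): it has marker Q.
By R6 (it is classified as C): it is held at customs.
By R9 (it has marker Q, it goes by air, it is international): it is tagged U.
By R12 (it is tagged U, it satisfies condition D): it satisfies condition S.
By R17 (it is held at customs, it satisfies condition S): it is oversized.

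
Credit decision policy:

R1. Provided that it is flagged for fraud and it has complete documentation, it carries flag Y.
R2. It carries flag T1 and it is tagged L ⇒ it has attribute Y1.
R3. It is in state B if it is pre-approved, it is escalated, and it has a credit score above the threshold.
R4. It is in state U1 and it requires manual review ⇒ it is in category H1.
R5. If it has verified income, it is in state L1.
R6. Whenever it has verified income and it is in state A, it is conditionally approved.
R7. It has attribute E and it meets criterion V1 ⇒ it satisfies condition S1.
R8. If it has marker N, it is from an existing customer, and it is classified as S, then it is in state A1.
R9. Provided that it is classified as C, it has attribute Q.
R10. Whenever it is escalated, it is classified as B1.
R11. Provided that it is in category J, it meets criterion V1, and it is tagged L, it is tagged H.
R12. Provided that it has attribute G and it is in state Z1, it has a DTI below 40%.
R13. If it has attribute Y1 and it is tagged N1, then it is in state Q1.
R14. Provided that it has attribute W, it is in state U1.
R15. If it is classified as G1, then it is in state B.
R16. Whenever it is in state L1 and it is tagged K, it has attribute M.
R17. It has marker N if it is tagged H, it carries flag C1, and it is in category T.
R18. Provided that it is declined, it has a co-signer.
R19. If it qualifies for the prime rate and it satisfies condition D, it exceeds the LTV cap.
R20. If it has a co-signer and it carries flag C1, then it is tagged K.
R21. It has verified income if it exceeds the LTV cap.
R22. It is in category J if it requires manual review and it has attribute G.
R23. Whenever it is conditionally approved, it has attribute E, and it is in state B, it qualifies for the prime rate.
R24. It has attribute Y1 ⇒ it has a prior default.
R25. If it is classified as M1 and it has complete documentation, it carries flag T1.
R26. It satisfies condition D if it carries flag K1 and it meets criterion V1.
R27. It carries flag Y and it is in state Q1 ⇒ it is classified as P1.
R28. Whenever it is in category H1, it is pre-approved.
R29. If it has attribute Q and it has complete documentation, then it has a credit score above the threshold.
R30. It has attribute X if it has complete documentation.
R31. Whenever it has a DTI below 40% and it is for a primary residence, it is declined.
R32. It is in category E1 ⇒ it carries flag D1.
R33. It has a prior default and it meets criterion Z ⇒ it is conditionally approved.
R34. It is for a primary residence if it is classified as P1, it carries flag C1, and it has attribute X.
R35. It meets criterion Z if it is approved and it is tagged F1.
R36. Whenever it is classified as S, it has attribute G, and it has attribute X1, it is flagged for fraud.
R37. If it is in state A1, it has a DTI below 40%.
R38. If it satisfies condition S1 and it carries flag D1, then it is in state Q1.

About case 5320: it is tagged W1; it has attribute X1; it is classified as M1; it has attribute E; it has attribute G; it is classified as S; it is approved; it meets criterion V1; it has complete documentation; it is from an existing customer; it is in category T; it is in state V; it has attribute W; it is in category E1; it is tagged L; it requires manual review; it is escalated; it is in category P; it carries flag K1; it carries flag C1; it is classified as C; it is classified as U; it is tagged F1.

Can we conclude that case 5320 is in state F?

Forward chaining from the given facts derives: satisfies condition S1, has attribute Q, is classified as B1, is in state U1, is in category J, carries flag T1, satisfies condition D, has a credit score above the threshold, has attribute X, carries flag D1, meets criterion Z, is flagged for fraud, is in state Q1, carries flag Y, has attribute Y1, is in category H1, is tagged H, has marker N, has a prior default, is classified as P1, is pre-approved, is conditionally approved, is for a primary residence, is in state B, is in state A1, qualifies for the prime rate, has a DTI below 40%, exceeds the LTV cap, has verified income, is declined, is in state L1, has a co-signer, is tagged K, has attribute M.
No rule has "it is in state F" as its conclusion, and it is not among the given facts.

No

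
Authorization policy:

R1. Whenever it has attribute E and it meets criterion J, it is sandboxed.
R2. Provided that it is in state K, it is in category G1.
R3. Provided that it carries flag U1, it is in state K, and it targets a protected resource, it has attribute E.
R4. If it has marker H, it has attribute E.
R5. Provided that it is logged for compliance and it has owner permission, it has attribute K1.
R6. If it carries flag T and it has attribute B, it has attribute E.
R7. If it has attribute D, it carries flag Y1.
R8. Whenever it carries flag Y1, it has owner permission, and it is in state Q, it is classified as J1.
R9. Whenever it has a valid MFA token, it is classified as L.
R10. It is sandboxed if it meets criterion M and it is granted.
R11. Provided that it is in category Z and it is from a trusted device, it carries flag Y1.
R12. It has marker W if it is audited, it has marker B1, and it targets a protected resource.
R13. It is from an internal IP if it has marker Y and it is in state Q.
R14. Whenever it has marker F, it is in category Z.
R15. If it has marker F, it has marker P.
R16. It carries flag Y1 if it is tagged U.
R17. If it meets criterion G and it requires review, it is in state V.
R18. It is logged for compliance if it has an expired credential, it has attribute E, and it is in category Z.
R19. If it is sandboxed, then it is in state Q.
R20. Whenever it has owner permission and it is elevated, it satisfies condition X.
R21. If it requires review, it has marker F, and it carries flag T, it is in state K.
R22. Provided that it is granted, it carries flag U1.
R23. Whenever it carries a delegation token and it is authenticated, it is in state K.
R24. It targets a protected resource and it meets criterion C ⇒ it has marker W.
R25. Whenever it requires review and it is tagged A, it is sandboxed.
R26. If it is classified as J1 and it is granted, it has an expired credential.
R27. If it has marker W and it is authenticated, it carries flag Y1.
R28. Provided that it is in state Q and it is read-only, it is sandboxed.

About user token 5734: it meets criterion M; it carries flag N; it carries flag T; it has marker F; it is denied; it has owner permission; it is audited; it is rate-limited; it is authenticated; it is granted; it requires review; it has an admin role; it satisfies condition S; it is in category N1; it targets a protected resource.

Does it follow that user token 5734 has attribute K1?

Forward chaining from the given facts derives: is sandboxed, is in category Z, has marker P, is in state Q, is in state K, carries flag U1, is in category G1, has attribute E.
The only rule concluding "it has attribute K1" is R5, which needs "it is logged for compliance"; that is never established.

No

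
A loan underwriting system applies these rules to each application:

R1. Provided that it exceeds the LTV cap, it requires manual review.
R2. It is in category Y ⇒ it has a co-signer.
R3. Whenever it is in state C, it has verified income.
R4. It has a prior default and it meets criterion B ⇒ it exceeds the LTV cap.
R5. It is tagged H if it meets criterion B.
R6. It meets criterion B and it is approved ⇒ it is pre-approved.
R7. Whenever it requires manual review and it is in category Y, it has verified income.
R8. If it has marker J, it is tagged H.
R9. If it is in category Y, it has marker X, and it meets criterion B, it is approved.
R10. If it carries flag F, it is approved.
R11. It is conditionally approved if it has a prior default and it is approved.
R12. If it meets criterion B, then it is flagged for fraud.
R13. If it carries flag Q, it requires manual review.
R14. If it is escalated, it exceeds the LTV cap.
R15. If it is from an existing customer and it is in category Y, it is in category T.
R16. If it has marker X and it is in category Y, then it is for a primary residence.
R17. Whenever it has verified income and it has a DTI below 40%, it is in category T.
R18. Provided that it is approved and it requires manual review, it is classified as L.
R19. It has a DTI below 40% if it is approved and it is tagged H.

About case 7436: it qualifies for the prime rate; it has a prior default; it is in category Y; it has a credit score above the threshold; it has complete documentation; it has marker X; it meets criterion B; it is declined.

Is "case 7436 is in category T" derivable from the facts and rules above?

By R4 (it has a prior default, it meets criterion B): it exceeds the LTV cap.
By R5 (it meets criterion B): it is tagged H.
By R9 (it is in category Y, it has marker X, it meets criterion B): it is approved.
By R19 (it is approved, it is tagged H): it has a DTI below 40%.
By R1 (it exceeds the LTV cap): it requires manual review.
By R7 (it requires manual review, it is in category Y): it has verified income.
By R17 (it has verified income, it has a DTI below 40%): it is in category T.

Yes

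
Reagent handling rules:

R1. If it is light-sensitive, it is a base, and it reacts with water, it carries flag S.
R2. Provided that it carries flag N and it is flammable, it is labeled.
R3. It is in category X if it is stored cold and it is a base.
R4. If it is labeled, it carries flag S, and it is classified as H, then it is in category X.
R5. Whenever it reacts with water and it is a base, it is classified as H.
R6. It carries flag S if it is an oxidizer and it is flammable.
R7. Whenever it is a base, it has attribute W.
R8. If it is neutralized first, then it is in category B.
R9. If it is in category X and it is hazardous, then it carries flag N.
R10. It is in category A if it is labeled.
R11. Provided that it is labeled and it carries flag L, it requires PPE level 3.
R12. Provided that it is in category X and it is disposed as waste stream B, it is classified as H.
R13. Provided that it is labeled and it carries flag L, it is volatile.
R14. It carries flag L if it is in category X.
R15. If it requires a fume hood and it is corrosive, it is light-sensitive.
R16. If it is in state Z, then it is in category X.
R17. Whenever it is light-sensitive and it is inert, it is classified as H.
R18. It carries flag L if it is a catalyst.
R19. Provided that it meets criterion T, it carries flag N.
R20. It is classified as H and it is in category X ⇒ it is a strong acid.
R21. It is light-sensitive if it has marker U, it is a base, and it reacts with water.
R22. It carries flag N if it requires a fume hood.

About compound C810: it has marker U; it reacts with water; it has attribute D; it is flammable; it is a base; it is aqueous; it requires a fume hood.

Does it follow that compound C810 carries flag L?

By R5 (it reacts with water, it is a base): it is classified as H.
By R21 (it has marker U, it is a base, it reacts with water): it is light-sensitive.
By R22 (it requires a fume hood): it carries flag N.
By R1 (it is light-sensitive, it is a base, it reacts with water): it carries flag S.
By R2 (it carries flag N, it is flammable): it is labeled.
By R4 (it is labeled, it carries flag S, it is classified as H): it is in category X.
By R14 (it is in category X): it carries flag L.

Yes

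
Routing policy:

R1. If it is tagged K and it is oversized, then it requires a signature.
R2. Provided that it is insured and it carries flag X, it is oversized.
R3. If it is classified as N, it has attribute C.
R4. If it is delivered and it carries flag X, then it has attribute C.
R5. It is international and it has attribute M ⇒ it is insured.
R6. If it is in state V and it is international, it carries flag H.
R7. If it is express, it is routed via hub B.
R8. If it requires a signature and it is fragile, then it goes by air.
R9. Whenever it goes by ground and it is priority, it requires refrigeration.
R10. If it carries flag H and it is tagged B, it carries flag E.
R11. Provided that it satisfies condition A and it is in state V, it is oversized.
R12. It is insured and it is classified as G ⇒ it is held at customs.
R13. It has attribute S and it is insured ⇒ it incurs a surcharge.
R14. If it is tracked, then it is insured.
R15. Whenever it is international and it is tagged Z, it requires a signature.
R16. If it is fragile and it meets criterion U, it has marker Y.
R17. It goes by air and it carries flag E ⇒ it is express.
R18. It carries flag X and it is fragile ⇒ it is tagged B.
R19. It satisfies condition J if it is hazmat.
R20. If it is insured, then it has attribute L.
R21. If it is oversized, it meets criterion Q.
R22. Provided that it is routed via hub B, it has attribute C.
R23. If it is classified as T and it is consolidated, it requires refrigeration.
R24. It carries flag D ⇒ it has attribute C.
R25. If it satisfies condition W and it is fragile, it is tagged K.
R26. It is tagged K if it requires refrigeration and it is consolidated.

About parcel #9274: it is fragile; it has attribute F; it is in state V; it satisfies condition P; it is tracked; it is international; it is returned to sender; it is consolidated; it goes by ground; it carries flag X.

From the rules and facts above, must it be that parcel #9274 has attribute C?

No

Forward chaining from the given facts derives: carries flag H, is insured, is tagged B, has attribute L, is oversized, carries flag E, meets criterion Q.
Rules concluding "it has attribute C": R3 needs "it is classified as N"; R4 needs "it is delivered"; R22 needs "it is routed via hub B"; R24 needs "it carries flag D" — none of these are established.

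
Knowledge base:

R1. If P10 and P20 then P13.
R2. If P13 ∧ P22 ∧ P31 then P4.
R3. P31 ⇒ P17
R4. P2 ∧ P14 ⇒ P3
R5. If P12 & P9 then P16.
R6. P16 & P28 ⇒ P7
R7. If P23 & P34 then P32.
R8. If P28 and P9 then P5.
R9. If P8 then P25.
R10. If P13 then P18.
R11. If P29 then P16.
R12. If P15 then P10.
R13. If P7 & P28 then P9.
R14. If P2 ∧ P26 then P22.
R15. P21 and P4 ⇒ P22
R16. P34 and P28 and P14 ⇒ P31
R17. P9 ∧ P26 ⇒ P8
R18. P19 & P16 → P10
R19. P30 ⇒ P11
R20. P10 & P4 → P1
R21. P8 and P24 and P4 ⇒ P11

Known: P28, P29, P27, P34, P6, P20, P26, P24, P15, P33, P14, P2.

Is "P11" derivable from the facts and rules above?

P16  (by R11: P29)
P10  (by R12: P15)
P22  (by R14: P2, P26)
P31  (by R16: P34, P28, P14)
P13  (by R1: P10, P20)
P4  (by R2: P13, P22, P31)
P7  (by R6: P16, P28)
P9  (by R13: P7, P28)
P8  (by R17: P9, P26)
P11  (by R21: P8, P24, P4)

Yes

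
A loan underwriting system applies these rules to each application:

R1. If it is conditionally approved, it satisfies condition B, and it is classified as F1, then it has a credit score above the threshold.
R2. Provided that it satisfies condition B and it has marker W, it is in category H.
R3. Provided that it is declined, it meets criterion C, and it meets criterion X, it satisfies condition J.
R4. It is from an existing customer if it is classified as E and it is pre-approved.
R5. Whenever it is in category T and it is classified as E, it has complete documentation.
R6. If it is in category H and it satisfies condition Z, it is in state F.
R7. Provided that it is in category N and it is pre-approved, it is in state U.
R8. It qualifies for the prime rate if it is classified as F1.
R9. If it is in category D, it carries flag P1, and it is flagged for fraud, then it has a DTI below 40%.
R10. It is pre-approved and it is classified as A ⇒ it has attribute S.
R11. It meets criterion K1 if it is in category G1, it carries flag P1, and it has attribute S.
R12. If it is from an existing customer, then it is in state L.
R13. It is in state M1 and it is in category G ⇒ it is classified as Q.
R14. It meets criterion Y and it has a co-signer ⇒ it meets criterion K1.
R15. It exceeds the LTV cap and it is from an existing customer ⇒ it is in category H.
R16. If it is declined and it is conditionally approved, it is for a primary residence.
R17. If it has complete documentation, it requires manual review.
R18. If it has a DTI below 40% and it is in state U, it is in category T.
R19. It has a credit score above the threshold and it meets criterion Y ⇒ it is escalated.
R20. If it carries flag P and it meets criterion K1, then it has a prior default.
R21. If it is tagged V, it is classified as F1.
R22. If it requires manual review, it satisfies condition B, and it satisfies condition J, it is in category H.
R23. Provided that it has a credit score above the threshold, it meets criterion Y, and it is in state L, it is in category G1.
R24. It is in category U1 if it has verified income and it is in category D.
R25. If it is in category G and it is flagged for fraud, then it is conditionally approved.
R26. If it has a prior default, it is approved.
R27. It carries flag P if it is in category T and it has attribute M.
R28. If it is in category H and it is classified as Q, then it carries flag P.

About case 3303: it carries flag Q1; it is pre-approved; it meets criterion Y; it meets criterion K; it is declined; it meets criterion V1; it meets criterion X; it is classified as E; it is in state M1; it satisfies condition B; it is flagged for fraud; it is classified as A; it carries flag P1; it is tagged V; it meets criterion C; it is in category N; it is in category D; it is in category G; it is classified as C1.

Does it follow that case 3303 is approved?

By R3 (it is declined, it meets criterion C, it meets criterion X): it satisfies condition J.
By R4 (it is classified as E, it is pre-approved): it is from an existing customer.
By R7 (it is in category N, it is pre-approved): it is in state U.
By R9 (it is in category D, it carries flag P1, it is flagged for fraud): it has a DTI below 40%.
By R10 (it is pre-approved, it is classified as A): it has attribute S.
By R12 (it is from an existing customer): it is in state L.
By R13 (it is in state M1, it is in category G): it is classified as Q.
By R18 (it has a DTI below 40%, it is in state U): it is in category T.
By R21 (it is tagged V): it is classified as F1.
By R25 (it is in category G, it is flagged for fraud): it is conditionally approved.
By R1 (it is conditionally approved, it satisfies condition B, it is classified as F1): it has a credit score above the threshold.
By R5 (it is in category T, it is classified as E): it has complete documentation.
By R17 (it has complete documentation): it requires manual review.
By R22 (it requires manual review, it satisfies condition B, it satisfies condition J): it is in category H.
By R23 (it has a credit score above the threshold, it meets criterion Y, it is in state L): it is in category G1.
By R28 (it is in category H, it is classified as Q): it carries flag P.
By R11 (it is in category G1, it carries flag P1, it has attribute S): it meets criterion K1.
By R20 (it carries flag P, it meets criterion K1): it has a prior default.
By R26 (it has a prior default): it is approved.

Yes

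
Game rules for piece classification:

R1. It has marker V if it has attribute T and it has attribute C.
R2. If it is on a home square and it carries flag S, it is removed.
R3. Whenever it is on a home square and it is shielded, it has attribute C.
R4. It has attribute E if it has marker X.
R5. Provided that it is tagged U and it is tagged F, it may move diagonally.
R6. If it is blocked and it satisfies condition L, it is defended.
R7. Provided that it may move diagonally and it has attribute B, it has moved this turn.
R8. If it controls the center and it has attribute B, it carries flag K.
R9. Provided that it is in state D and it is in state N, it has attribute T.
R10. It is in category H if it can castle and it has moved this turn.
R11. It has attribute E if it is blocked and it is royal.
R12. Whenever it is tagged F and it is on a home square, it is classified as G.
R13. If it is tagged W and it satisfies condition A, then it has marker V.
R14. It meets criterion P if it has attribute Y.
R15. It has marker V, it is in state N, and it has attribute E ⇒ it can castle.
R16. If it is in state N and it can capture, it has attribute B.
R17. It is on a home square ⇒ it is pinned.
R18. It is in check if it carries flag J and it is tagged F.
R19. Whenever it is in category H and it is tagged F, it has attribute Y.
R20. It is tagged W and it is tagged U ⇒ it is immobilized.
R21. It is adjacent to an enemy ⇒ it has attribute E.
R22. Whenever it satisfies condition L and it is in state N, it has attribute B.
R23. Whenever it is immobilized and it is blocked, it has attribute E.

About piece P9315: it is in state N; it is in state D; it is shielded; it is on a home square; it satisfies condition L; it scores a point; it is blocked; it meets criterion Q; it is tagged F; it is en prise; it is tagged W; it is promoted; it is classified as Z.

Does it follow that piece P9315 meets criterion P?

No

Forward chaining from the given facts derives: has attribute C, is defended, has attribute T, is classified as G, is pinned, has attribute B, has marker V.
The only rule concluding "it meets criterion P" is R14, which needs "it has attribute Y"; that is never established.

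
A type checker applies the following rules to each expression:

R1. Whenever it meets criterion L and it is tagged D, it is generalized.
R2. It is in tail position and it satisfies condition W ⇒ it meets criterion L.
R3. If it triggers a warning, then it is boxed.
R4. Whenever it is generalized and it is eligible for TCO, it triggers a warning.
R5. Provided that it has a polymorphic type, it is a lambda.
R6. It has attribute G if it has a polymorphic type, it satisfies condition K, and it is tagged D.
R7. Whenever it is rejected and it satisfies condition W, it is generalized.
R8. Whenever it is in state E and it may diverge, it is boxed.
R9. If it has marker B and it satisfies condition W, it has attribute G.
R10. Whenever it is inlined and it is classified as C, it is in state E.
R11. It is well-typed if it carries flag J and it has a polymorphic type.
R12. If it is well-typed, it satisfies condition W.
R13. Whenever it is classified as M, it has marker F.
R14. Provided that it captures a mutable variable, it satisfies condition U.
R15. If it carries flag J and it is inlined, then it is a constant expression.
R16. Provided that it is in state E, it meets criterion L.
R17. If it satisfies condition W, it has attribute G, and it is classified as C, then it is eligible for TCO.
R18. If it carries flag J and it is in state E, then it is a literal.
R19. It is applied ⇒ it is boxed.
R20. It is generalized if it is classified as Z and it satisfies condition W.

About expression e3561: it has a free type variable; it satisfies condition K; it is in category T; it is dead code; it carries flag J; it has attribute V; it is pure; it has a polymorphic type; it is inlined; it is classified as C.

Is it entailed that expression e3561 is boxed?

Forward chaining from the given facts derives: is a lambda, is in state E, is well-typed, satisfies condition W, is a constant expression, meets criterion L, is a literal.
Rules concluding "it is boxed": R3 needs "it triggers a warning"; R8 needs "it may diverge"; R19 needs "it is applied" — none of these are established.

No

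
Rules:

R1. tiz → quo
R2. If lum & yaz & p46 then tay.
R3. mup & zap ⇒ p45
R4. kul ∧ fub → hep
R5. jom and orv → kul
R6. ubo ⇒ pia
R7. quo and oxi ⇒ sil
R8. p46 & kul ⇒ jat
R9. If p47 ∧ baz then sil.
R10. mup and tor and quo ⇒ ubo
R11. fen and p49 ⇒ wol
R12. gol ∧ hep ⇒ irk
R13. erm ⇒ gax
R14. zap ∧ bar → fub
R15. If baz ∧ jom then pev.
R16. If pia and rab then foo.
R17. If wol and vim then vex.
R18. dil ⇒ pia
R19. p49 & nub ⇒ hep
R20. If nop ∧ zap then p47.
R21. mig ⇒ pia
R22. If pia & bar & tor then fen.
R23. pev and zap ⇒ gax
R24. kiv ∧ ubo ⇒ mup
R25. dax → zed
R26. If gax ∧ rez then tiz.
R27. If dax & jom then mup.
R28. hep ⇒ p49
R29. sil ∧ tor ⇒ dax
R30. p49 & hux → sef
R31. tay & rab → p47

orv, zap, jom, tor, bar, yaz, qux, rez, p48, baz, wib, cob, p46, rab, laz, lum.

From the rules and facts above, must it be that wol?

Yes

tay  (by R2: lum, yaz, p46)
kul  (by R5: jom, orv)
fub  (by R14: zap, bar)
pev  (by R15: baz, jom)
gax  (by R23: pev, zap)
tiz  (by R26: gax, rez)
p47  (by R31: tay, rab)
quo  (by R1: tiz)
hep  (by R4: kul, fub)
sil  (by R9: p47, baz)
p49  (by R28: hep)
dax  (by R29: sil, tor)
mup  (by R27: dax, jom)
ubo  (by R10: mup, tor, quo)
pia  (by R6: ubo)
fen  (by R22: pia, bar, tor)
wol  (by R11: fen, p49)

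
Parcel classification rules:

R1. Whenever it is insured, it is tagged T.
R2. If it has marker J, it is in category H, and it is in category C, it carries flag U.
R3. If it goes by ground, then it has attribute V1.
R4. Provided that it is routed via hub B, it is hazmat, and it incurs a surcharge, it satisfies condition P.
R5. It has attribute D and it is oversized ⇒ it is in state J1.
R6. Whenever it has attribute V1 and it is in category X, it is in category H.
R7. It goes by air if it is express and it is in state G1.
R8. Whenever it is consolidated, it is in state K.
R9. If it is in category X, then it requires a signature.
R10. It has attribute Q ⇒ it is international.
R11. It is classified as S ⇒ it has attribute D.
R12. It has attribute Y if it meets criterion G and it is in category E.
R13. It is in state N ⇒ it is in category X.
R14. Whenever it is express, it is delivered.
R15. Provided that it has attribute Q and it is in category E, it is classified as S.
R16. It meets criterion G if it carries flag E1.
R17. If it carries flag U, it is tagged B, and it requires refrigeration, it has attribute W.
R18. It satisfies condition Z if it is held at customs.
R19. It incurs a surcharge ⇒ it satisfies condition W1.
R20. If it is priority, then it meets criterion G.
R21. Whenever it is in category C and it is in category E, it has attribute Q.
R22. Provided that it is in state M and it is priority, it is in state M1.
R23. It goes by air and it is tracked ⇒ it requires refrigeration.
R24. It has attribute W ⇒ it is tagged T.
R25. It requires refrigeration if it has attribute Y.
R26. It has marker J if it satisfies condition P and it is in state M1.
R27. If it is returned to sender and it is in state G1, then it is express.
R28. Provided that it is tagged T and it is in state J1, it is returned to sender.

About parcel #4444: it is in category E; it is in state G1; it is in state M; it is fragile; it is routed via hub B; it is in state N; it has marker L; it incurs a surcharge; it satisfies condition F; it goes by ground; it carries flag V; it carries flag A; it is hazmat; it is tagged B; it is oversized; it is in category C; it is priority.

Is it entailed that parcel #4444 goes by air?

Yes

By R3 (it goes by ground): it has attribute V1.
By R4 (it is routed via hub B, it is hazmat, it incurs a surcharge): it satisfies condition P.
By R13 (it is in state N): it is in category X.
By R20 (it is priority): it meets criterion G.
By R21 (it is in category C, it is in category E): it has attribute Q.
By R22 (it is in state M, it is priority): it is in state M1.
By R26 (it satisfies condition P, it is in state M1): it has marker J.
By R6 (it has attribute V1, it is in category X): it is in category H.
By R12 (it meets criterion G, it is in category E): it has attribute Y.
By R15 (it has attribute Q, it is in category E): it is classified as S.
By R25 (it has attribute Y): it requires refrigeration.
By R2 (it has marker J, it is in category H, it is in category C): it carries flag U.
By R11 (it is classified as S): it has attribute D.
By R17 (it carries flag U, it is tagged B, it requires refrigeration): it has attribute W.
By R24 (it has attribute W): it is tagged T.
By R5 (it has attribute D, it is oversized): it is in state J1.
By R28 (it is tagged T, it is in state J1): it is returned to sender.
By R27 (it is returned to sender, it is in state G1): it is express.
By R7 (it is express, it is in state G1): it goes by air.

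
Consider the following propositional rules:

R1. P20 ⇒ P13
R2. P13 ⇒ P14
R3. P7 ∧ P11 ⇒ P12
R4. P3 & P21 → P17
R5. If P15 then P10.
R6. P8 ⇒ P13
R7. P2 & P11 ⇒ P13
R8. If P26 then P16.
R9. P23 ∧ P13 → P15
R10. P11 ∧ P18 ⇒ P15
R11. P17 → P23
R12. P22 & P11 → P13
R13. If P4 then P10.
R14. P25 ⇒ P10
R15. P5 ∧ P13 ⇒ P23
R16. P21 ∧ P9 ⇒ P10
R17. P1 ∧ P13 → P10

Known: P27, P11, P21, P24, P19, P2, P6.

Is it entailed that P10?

No

Forward chaining from the given facts derives: P13, P14.
Rules concluding P10: R5 needs P15; R13 needs P4; R14 needs P25; R16 needs P9; R17 needs P1 — none of these are established.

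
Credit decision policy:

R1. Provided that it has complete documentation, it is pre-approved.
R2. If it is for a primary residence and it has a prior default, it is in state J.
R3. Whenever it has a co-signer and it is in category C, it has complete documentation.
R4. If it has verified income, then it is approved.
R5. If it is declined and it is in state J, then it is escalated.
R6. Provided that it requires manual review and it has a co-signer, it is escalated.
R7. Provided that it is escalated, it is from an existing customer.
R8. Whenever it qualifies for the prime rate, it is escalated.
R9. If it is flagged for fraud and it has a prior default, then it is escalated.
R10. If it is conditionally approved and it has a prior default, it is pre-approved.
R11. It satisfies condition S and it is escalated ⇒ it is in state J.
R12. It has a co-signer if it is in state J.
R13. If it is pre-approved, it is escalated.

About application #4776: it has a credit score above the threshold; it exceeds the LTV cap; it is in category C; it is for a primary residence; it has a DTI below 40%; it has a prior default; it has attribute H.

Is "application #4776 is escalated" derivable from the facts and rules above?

Yes

By R2 (it is for a primary residence, it has a prior default): it is in state J.
By R12 (it is in state J): it has a co-signer.
By R3 (it has a co-signer, it is in category C): it has complete documentation.
By R1 (it has complete documentation): it is pre-approved.
By R13 (it is pre-approved): it is escalated.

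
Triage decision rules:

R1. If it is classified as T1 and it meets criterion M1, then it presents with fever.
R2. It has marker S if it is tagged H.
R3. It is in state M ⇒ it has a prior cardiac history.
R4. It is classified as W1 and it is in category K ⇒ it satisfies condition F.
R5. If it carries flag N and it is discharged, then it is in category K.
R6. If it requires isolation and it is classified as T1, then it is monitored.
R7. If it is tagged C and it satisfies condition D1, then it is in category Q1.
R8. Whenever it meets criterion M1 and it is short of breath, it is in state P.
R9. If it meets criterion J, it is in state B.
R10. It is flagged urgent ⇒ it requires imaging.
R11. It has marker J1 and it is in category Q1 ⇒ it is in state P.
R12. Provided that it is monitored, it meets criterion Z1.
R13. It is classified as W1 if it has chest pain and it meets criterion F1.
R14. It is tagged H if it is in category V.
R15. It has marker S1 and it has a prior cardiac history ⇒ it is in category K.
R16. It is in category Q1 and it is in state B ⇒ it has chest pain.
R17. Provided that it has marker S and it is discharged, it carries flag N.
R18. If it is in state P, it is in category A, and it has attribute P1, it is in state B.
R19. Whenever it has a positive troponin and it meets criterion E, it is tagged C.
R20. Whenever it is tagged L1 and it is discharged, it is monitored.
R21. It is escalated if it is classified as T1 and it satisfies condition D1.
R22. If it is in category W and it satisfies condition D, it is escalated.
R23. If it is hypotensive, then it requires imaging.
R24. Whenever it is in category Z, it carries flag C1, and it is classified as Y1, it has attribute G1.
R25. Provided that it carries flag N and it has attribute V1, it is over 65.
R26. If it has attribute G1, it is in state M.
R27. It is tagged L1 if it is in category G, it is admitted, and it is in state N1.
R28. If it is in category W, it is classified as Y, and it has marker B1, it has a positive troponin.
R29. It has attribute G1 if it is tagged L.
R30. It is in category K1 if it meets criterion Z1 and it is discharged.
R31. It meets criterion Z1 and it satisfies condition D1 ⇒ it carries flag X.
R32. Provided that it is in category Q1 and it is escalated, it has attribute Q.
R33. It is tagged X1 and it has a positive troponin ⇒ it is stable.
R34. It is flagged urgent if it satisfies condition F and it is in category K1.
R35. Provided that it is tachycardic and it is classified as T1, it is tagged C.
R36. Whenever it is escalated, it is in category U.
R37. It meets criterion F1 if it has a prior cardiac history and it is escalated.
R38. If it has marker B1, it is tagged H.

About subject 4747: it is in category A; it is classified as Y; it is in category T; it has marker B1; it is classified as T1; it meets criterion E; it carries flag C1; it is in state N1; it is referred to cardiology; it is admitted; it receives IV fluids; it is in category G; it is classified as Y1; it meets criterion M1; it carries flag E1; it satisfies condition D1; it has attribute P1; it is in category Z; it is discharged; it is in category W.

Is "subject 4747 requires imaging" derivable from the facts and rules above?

Forward chaining from the given facts derives: presents with fever, is escalated, has attribute G1, is in state M, is tagged L1, has a positive troponin, is in category U, is tagged H, has marker S, has a prior cardiac history, carries flag N, is tagged C, is monitored, meets criterion F1, is in category K, is in category Q1, meets criterion Z1, is in category K1, carries flag X, has attribute Q.
Rules concluding "it requires imaging": R10 needs "it is flagged urgent"; R23 needs "it is hypotensive" — none of these are established.

No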